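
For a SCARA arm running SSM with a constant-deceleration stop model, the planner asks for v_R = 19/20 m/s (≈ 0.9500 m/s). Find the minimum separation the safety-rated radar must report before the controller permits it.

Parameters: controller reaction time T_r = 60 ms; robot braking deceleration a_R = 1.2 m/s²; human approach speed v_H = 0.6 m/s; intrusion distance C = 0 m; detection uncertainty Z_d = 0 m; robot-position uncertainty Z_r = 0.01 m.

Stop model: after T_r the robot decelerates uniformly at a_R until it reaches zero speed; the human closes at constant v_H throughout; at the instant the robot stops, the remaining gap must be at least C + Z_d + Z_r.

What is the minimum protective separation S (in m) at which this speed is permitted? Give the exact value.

T_s = v_R/a_R = (19/20)/(6/5) = 0.7917 s
robot in T_r: 0.9500·0.0600 = 0.0570 m
robot under decel: 0.9500²/(2·1.2000) = 0.3760 m
person approaches 0.6000·(0.0600+0.7917) = 0.5110 m
margins: 0.0000+0.0000+0.0100 = 0.0100 m
S_min ≈ 0.0570+0.3760+0.5110+0.0100  ⇒  S_min = 22897/24000 m

S_min = 22897/24000 m = 0.9540 m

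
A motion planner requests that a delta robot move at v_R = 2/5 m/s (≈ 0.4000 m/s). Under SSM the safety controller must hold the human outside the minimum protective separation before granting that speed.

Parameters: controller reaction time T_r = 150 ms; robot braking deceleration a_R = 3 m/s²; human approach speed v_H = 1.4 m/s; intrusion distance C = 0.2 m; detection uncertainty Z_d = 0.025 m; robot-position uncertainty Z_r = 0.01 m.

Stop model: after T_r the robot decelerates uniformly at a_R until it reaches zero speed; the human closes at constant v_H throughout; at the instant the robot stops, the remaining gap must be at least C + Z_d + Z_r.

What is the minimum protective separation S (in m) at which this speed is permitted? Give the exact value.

S_min = 431/600 m = 0.7183 m

stop time T_s = (2/5)/3 = 0.1333 s
robot in T_r: 0.4000·0.1500 = 0.0600 m
robot under decel: 0.4000²/(2·3.0000) = 0.0267 m
person approaches 1.4000·(0.1500+0.1333) = 0.3967 m
C+Z_d+Z_r = 0.2000+0.0250+0.0100 = 0.2350 m
S_min ≈ 0.0600+0.0267+0.3967+0.2350  ⇒  S_min = 431/600 m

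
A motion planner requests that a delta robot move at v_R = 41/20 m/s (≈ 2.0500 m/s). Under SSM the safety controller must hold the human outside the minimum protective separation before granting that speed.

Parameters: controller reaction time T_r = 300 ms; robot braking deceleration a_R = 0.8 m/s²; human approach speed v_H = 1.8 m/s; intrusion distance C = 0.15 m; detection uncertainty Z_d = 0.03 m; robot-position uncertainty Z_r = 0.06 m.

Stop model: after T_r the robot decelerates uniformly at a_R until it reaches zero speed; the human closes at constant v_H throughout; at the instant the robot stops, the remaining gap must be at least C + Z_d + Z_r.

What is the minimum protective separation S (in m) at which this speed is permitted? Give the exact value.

braking lasts T_s = (41/20)/(4/5) = 2.5625 s
robot covers v_R·T_r = 2.0500·0.3000 = 0.6150 m before braking
robot under decel: 2.0500²/(2·0.8000) = 2.6266 m
human closes 1.8000·2.8625 = 5.1525 m
C+Z_d+Z_r = 0.1500+0.0300+0.0600 = 0.2400 m
S_min ≈ 0.6150+2.6266+5.1525+0.2400  ⇒  S_min = 27629/3200 m

S_min = 27629/3200 m = 8.6341 m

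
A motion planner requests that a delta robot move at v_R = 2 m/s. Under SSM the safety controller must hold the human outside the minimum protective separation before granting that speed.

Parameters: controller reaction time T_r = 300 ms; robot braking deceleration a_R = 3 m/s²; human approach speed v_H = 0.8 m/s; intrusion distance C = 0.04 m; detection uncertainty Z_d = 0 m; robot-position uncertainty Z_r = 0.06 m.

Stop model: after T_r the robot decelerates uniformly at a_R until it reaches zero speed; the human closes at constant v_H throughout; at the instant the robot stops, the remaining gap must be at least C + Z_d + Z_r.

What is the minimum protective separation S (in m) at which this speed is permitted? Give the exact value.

S_min = 107/50 m = 2.1400 m

T_s = v_R/a_R = 2/3 = 0.6667 s
robot in T_r: 2.0000·0.3000 = 0.6000 m
robot covers 2.0000·0.6667 − ½·3.0000·0.6667² = 0.6667 m while stopping
human closes 0.8000·0.9667 = 0.7733 m
margins: 0.0400+0.0000+0.0600 = 0.1000 m
S_min ≈ 0.6000+0.6667+0.7733+0.1000  ⇒  S_min = 107/50 m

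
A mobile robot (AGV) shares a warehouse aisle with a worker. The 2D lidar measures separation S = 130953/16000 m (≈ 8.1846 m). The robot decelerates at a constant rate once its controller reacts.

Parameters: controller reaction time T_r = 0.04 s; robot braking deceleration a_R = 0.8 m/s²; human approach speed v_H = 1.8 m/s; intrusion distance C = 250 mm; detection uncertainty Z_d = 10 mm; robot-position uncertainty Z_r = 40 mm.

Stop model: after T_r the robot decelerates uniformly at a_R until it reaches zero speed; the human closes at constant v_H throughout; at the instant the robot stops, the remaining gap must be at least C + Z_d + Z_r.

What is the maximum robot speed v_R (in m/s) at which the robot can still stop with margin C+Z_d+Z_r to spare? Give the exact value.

v_R_max = 43/20 m/s = 2.1500 m/s

quadratic (5/8)·v² + (229/100)·v + (-125001/16000) = 0
  disc = (229/100)² − 4·(5/8)·(-125001/16000) = 3964081/160000 ; √disc = 1991/400
  v_R = (−(229/100) + 1991/400) / (2·(5/8)) = 43/20 m/s
check:
stop time T_s = (43/20)/(4/5) = 2.6875 s
robot in T_r: 2.1500·0.0400 = 0.0860 m
braking distance = 2.1500²/(2·0.8000) = 2.8891 m
human closes 1.8000·2.7275 = 4.9095 m
residual clearance needed = 0.2500+0.0100+0.0400 = 0.3000 m
sum ≈ 0.0860+2.8891+4.9095+0.3000 ≈ 8.1846 m = S ✓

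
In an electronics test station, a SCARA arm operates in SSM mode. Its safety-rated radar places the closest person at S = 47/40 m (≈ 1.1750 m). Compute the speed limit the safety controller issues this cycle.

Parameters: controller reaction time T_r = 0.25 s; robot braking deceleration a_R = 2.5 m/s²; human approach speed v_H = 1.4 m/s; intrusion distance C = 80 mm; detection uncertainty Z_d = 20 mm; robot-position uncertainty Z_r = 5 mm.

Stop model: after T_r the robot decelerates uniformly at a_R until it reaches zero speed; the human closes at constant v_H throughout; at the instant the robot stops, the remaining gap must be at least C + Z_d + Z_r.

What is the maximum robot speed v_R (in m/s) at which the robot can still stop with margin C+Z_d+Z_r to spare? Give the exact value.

v_R_max = 3/4 m/s = 0.7500 m/s

collect terms ⇒ (1/5)·v_R² + (81/100)·v_R + (-18/25) = 0
  disc = (81/100)² − 4·(1/5)·(-18/25) = 12321/10000 ; √disc = 111/100
  v_R = (−(81/100) + 111/100) / (2·(1/5)) = 3/4 m/s
check:
T_s = v_R/a_R = (3/4)/(5/2) = 0.3000 s
robot in T_r: 0.7500·0.2500 = 0.1875 m
braking distance = 0.7500²/(2·2.5000) = 0.1125 m
human over T_r+T_s: 1.4000·(0.2500+0.3000) = 0.7700 m
C+Z_d+Z_r = 0.0800+0.0200+0.0050 = 0.1050 m
sum ≈ 0.1875+0.1125+0.7700+0.1050 ≈ 1.1750 m = S ✓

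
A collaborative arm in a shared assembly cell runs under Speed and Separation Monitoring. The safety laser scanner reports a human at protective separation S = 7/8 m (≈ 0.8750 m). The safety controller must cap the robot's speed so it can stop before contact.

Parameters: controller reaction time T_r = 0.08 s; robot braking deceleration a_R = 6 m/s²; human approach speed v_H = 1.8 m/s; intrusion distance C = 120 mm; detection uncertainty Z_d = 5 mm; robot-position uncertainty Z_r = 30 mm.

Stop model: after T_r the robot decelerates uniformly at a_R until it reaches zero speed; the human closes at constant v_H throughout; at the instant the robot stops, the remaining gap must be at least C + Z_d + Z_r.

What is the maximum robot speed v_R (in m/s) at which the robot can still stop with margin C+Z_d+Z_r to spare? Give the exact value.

quadratic (1/12)·v² + (19/50)·v + (-72/125) = 0
  disc = (19/50)² − 4·(1/12)·(-72/125) = 841/2500 ; √disc = 29/50
  v_R = (−(19/50) + 29/50) / (2·(1/12)) = 6/5 m/s
check:
T_s = v_R/a_R = (6/5)/6 = 0.2000 s
robot covers v_R·T_r = 1.2000·0.0800 = 0.0960 m before braking
robot covers 1.2000·0.2000 − ½·6.0000·0.2000² = 0.1200 m while stopping
person approaches 1.8000·(0.0800+0.2000) = 0.5040 m
margins: 0.1200+0.0050+0.0300 = 0.1550 m
sum ≈ 0.0960+0.1200+0.5040+0.1550 ≈ 0.8750 m = S ✓

v_R_max = 6/5 m/s = 1.2000 m/s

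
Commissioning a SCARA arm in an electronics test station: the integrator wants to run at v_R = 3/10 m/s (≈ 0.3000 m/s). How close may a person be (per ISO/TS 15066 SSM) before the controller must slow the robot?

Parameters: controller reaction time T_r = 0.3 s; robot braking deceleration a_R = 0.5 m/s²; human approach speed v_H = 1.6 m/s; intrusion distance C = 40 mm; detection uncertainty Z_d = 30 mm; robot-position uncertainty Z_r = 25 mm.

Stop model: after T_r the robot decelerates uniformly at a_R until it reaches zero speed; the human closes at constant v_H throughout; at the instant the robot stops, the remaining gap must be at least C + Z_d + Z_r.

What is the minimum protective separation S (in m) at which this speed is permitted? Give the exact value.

T_s = v_R/a_R = (3/10)/(1/2) = 0.6000 s
robot covers v_R·T_r = 0.3000·0.3000 = 0.0900 m before braking
braking distance = 0.3000²/(2·0.5000) = 0.0900 m
human closes 1.6000·0.9000 = 1.4400 m
C+Z_d+Z_r = 0.0400+0.0300+0.0250 = 0.0950 m
S_min ≈ 0.0900+0.0900+1.4400+0.0950  ⇒  S_min = 343/200 m

S_min = 343/200 m = 1.7150 m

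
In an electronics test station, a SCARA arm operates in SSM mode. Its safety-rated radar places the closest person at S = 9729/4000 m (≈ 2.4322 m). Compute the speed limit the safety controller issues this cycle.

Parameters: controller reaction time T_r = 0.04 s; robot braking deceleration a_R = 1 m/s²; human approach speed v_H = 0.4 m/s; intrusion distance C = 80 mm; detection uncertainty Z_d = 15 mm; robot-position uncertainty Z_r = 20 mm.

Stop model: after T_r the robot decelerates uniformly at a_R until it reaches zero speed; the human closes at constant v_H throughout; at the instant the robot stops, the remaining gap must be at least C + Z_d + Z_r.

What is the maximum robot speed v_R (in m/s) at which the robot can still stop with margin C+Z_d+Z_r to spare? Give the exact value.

collect terms ⇒ (1/2)·v_R² + (11/25)·v_R + (-1841/800) = 0
  disc = (11/25)² − 4·(1/2)·(-1841/800) = 47961/10000 ; √disc = 219/100
  v_R = (−(11/25) + 219/100) / (2·(1/2)) = 7/4 m/s
check:
stop time T_s = (7/4)/1 = 1.7500 s
reaction-phase robot travel = 1.7500·0.0400 = 0.0700 m
robot covers 1.7500·1.7500 − ½·1.0000·1.7500² = 1.5312 m while stopping
human closes 0.4000·1.7900 = 0.7160 m
C+Z_d+Z_r = 0.0800+0.0150+0.0200 = 0.1150 m
sum ≈ 0.0700+1.5312+0.7160+0.1150 ≈ 2.4322 m = S ✓

v_R_max = 7/4 m/s = 1.7500 m/s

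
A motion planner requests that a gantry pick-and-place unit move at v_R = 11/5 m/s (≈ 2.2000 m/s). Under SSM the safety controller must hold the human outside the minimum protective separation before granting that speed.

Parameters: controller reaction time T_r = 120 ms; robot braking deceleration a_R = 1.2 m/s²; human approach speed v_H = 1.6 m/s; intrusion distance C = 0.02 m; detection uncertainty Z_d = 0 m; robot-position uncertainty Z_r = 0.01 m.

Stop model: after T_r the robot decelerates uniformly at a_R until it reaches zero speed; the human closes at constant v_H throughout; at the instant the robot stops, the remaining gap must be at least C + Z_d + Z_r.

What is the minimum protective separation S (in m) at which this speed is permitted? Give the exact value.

S_min = 1359/250 m = 5.4360 m

stop time T_s = (11/5)/(6/5) = 1.8333 s
reaction-phase robot travel = 2.2000·0.1200 = 0.2640 m
braking distance = 2.2000²/(2·1.2000) = 2.0167 m
human closes 1.6000·1.9533 = 3.1253 m
C+Z_d+Z_r = 0.0200+0.0000+0.0100 = 0.0300 m
S_min ≈ 0.2640+2.0167+3.1253+0.0300  ⇒  S_min = 1359/250 m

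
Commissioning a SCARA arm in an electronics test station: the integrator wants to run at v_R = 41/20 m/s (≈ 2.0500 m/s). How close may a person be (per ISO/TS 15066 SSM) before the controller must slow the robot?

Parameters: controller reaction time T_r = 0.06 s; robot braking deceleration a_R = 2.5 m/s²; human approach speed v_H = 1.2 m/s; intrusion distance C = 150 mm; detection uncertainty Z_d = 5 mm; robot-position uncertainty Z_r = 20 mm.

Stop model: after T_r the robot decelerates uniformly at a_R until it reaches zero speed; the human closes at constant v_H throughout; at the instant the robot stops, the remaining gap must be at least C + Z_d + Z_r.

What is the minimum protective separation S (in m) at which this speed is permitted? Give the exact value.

braking lasts T_s = (41/20)/(5/2) = 0.8200 s
reaction-phase robot travel = 2.0500·0.0600 = 0.1230 m
braking distance = 2.0500²/(2·2.5000) = 0.8405 m
person approaches 1.2000·(0.0600+0.8200) = 1.0560 m
C+Z_d+Z_r = 0.1500+0.0050+0.0200 = 0.1750 m
S_min ≈ 0.1230+0.8405+1.0560+0.1750  ⇒  S_min = 4389/2000 m

S_min = 4389/2000 m = 2.1945 m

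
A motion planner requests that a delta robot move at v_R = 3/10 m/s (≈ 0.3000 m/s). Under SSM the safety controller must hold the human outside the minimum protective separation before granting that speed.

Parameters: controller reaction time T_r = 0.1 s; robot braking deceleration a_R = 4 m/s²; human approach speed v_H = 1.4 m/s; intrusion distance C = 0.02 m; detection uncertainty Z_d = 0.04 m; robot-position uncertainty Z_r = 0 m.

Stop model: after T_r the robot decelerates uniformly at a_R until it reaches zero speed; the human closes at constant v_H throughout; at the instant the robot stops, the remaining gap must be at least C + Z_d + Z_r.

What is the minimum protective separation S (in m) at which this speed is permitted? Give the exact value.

stop time T_s = (3/10)/4 = 0.0750 s
robot covers v_R·T_r = 0.3000·0.1000 = 0.0300 m before braking
braking distance = 0.3000²/(2·4.0000) = 0.0112 m
person approaches 1.4000·(0.1000+0.0750) = 0.2450 m
C+Z_d+Z_r = 0.0200+0.0400+0.0000 = 0.0600 m
S_min ≈ 0.0300+0.0112+0.2450+0.0600  ⇒  S_min = 277/800 m

S_min = 277/800 m = 0.3463 m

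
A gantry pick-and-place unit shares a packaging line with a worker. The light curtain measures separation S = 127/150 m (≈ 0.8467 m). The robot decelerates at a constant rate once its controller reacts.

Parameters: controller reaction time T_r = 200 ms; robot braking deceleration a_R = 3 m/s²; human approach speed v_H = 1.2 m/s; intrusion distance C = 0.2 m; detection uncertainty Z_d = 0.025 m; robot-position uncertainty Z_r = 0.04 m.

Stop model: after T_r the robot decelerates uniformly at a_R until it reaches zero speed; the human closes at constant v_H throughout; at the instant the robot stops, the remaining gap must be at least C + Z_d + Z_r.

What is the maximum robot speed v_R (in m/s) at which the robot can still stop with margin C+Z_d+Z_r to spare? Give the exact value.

v_R_max = 1/2 m/s = 0.5000 m/s

collect terms ⇒ (1/6)·v_R² + (3/5)·v_R + (-41/120) = 0
  disc = (3/5)² − 4·(1/6)·(-41/120) = 529/900 ; √disc = 23/30
  v_R = (−(3/5) + 23/30) / (2·(1/6)) = 1/2 m/s
check:
T_s = v_R/a_R = (1/2)/3 = 0.1667 s
robot covers v_R·T_r = 0.5000·0.2000 = 0.1000 m before braking
braking distance = 0.5000²/(2·3.0000) = 0.0417 m
person approaches 1.2000·(0.2000+0.1667) = 0.4400 m
residual clearance needed = 0.2000+0.0250+0.0400 = 0.2650 m
sum ≈ 0.1000+0.0417+0.4400+0.2650 ≈ 0.8467 m = S ✓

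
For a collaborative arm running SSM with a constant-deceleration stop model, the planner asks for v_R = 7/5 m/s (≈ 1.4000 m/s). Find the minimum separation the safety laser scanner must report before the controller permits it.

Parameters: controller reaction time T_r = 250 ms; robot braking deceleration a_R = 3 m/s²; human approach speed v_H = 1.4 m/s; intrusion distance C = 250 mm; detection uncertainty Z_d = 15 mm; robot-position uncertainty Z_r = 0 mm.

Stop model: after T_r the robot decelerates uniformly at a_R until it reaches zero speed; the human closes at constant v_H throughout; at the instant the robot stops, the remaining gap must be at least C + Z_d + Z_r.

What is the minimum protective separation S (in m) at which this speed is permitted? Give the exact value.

braking lasts T_s = (7/5)/3 = 0.4667 s
reaction-phase robot travel = 1.4000·0.2500 = 0.3500 m
robot covers 1.4000·0.4667 − ½·3.0000·0.4667² = 0.3267 m while stopping
human closes 1.4000·0.7167 = 1.0033 m
residual clearance needed = 0.2500+0.0150+0.0000 = 0.2650 m
S_min ≈ 0.3500+0.3267+1.0033+0.2650  ⇒  S_min = 389/200 m

S_min = 389/200 m = 1.9450 m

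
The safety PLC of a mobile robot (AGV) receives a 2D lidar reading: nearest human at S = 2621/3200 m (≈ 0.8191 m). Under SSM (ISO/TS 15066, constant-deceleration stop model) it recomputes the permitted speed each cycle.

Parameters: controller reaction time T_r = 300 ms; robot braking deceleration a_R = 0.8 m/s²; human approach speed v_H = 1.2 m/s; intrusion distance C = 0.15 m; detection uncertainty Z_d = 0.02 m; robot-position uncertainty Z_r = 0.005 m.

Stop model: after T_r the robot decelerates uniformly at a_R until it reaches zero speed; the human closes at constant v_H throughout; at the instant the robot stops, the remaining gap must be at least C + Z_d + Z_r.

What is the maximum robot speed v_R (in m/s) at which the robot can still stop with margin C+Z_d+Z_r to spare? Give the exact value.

v_R_max = 3/20 m/s = 0.1500 m/s

quadratic (5/8)·v² + (9/5)·v + (-909/3200) = 0
  disc = (9/5)² − 4·(5/8)·(-909/3200) = 25281/6400 ; √disc = 159/80
  v_R = (−(9/5) + 159/80) / (2·(5/8)) = 3/20 m/s
check:
braking lasts T_s = (3/20)/(4/5) = 0.1875 s
reaction-phase robot travel = 0.1500·0.3000 = 0.0450 m
robot under decel: 0.1500²/(2·0.8000) = 0.0141 m
human over T_r+T_s: 1.2000·(0.3000+0.1875) = 0.5850 m
C+Z_d+Z_r = 0.1500+0.0200+0.0050 = 0.1750 m
sum ≈ 0.0450+0.0141+0.5850+0.1750 ≈ 0.8191 m = S ✓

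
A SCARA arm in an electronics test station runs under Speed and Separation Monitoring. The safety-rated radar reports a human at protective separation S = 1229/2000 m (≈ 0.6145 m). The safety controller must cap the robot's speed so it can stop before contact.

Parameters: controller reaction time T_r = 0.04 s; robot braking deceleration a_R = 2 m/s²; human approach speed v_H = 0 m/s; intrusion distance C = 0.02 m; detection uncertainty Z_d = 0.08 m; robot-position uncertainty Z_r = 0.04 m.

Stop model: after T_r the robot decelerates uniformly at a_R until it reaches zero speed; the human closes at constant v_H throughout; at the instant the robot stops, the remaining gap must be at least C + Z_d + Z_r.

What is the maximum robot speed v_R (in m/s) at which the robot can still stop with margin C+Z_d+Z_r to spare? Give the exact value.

quadratic (1/4)·v² + (1/25)·v + (-949/2000) = 0
  disc = (1/25)² − 4·(1/4)·(-949/2000) = 4761/10000 ; √disc = 69/100
  v_R = (−(1/25) + 69/100) / (2·(1/4)) = 13/10 m/s
check:
T_s = v_R/a_R = (13/10)/2 = 0.6500 s
robot covers v_R·T_r = 1.3000·0.0400 = 0.0520 m before braking
braking distance = 1.3000²/(2·2.0000) = 0.4225 m
human over T_r+T_s: 0.0000·(0.0400+0.6500) = 0.0000 m
residual clearance needed = 0.0200+0.0800+0.0400 = 0.1400 m
sum ≈ 0.0520+0.4225+0.0000+0.1400 ≈ 0.6145 m = S ✓

v_R_max = 13/10 m/s = 1.3000 m/s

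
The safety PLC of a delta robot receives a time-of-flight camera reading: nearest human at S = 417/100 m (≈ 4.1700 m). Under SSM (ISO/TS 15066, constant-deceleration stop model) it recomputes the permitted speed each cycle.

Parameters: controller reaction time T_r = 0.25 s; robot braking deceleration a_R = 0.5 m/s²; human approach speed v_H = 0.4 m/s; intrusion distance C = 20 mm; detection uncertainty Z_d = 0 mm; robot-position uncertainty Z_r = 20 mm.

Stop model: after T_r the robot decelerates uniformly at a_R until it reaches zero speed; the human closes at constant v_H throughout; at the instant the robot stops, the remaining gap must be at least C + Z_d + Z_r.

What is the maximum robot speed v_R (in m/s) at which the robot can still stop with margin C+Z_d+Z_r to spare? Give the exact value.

collect terms ⇒ (1)·v_R² + (21/20)·v_R + (-403/100) = 0
  disc = (21/20)² − 4·(1)·(-403/100) = 6889/400 ; √disc = 83/20
  v_R = (−(21/20) + 83/20) / (2·(1)) = 31/20 m/s
check:
braking lasts T_s = (31/20)/(1/2) = 3.1000 s
reaction-phase robot travel = 1.5500·0.2500 = 0.3875 m
robot under decel: 1.5500²/(2·0.5000) = 2.4025 m
person approaches 0.4000·(0.2500+3.1000) = 1.3400 m
residual clearance needed = 0.0200+0.0000+0.0200 = 0.0400 m
sum ≈ 0.3875+2.4025+1.3400+0.0400 ≈ 4.1700 m = S ✓

v_R_max = 31/20 m/s = 1.5500 m/s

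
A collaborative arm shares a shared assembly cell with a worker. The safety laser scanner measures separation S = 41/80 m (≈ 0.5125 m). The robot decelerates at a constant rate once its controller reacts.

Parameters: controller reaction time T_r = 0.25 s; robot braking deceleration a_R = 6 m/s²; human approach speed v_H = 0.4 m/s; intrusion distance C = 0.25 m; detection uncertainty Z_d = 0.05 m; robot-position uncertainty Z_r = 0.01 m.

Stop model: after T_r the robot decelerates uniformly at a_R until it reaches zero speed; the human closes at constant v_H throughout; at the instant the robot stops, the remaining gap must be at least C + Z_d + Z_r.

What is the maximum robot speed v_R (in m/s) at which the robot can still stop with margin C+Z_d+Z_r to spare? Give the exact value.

quadratic (1/12)·v² + (19/60)·v + (-41/400) = 0
  disc = (19/60)² − 4·(1/12)·(-41/400) = 121/900 ; √disc = 11/30
  v_R = (−(19/60) + 11/30) / (2·(1/12)) = 3/10 m/s
check:
T_s = v_R/a_R = (3/10)/6 = 0.0500 s
robot in T_r: 0.3000·0.2500 = 0.0750 m
robot under decel: 0.3000²/(2·6.0000) = 0.0075 m
human over T_r+T_s: 0.4000·(0.2500+0.0500) = 0.1200 m
margins: 0.2500+0.0500+0.0100 = 0.3100 m
sum ≈ 0.0750+0.0075+0.1200+0.3100 ≈ 0.5125 m = S ✓

v_R_max = 3/10 m/s = 0.3000 m/s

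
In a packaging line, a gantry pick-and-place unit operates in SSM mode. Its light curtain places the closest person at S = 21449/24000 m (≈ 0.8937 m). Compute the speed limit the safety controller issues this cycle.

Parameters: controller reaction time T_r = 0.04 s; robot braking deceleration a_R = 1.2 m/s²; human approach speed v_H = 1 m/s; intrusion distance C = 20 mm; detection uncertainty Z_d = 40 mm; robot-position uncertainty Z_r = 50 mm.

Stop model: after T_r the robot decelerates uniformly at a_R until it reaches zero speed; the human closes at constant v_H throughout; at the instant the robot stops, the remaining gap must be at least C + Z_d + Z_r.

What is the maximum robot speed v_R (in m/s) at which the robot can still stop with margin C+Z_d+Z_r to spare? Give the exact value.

quadratic (5/12)·v² + (131/150)·v + (-17849/24000) = 0
  disc = (131/150)² − 4·(5/12)·(-17849/24000) = 80089/40000 ; √disc = 283/200
  v_R = (−(131/150) + 283/200) / (2·(5/12)) = 13/20 m/s
check:
braking lasts T_s = (13/20)/(6/5) = 0.5417 s
reaction-phase robot travel = 0.6500·0.0400 = 0.0260 m
braking distance = 0.6500²/(2·1.2000) = 0.1760 m
human over T_r+T_s: 1.0000·(0.0400+0.5417) = 0.5817 m
margins: 0.0200+0.0400+0.0500 = 0.1100 m
sum ≈ 0.0260+0.1760+0.5817+0.1100 ≈ 0.8937 m = S ✓

v_R_max = 13/20 m/s = 0.6500 m/s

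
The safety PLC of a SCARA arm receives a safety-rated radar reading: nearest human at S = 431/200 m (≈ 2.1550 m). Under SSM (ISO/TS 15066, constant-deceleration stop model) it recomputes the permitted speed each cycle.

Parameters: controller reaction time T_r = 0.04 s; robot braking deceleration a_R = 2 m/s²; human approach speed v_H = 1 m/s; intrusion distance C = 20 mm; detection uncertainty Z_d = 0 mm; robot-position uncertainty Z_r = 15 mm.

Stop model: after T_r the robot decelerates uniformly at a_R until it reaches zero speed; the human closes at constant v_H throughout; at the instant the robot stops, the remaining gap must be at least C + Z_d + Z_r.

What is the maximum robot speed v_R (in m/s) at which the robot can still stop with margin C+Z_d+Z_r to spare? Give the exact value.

v_R_max = 2 m/s = 2.0000 m/s

collect terms ⇒ (1/4)·v_R² + (27/50)·v_R + (-52/25) = 0
  disc = (27/50)² − 4·(1/4)·(-52/25) = 5929/2500 ; √disc = 77/50
  v_R = (−(27/50) + 77/50) / (2·(1/4)) = 2 m/s
check:
T_s = v_R/a_R = 2/2 = 1.0000 s
robot covers v_R·T_r = 2.0000·0.0400 = 0.0800 m before braking
robot under decel: 2.0000²/(2·2.0000) = 1.0000 m
human over T_r+T_s: 1.0000·(0.0400+1.0000) = 1.0400 m
margins: 0.0200+0.0000+0.0150 = 0.0350 m
sum ≈ 0.0800+1.0000+1.0400+0.0350 ≈ 2.1550 m = S ✓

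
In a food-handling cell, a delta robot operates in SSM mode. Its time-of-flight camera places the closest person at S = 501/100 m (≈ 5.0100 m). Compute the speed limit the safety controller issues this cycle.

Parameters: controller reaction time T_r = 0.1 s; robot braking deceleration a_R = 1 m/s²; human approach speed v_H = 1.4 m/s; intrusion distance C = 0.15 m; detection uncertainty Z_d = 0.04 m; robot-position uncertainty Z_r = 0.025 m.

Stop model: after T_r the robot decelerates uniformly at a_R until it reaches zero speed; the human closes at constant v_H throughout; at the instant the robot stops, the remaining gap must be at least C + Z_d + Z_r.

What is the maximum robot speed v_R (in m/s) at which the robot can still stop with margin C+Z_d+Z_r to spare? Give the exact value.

v_R_max = 19/10 m/s = 1.9000 m/s

at the boundary: (1/2)·v² + (3/2)·v + (-931/200) = 0
  disc = (3/2)² − 4·(1/2)·(-931/200) = 289/25 ; √disc = 17/5
  v_R = (−(3/2) + 17/5) / (2·(1/2)) = 19/10 m/s
check:
T_s = v_R/a_R = (19/10)/1 = 1.9000 s
robot in T_r: 1.9000·0.1000 = 0.1900 m
robot covers 1.9000·1.9000 − ½·1.0000·1.9000² = 1.8050 m while stopping
person approaches 1.4000·(0.1000+1.9000) = 2.8000 m
C+Z_d+Z_r = 0.1500+0.0400+0.0250 = 0.2150 m
sum ≈ 0.1900+1.8050+2.8000+0.2150 ≈ 5.0100 m = S ✓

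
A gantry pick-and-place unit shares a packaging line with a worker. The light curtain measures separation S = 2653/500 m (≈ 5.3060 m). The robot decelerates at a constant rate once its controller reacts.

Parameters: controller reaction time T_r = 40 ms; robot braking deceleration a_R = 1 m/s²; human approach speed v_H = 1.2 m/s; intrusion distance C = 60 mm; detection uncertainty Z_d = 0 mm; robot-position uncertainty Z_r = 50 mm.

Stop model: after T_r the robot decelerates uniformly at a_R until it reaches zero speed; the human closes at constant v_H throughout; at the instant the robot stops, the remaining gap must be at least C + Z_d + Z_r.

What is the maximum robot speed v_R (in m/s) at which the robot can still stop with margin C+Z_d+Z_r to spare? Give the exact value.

at the boundary: (1/2)·v² + (31/25)·v + (-1287/250) = 0
  disc = (31/25)² − 4·(1/2)·(-1287/250) = 7396/625 ; √disc = 86/25
  v_R = (−(31/25) + 86/25) / (2·(1/2)) = 11/5 m/s
check:
stop time T_s = (11/5)/1 = 2.2000 s
robot in T_r: 2.2000·0.0400 = 0.0880 m
braking distance = 2.2000²/(2·1.0000) = 2.4200 m
human closes 1.2000·2.2400 = 2.6880 m
C+Z_d+Z_r = 0.0600+0.0000+0.0500 = 0.1100 m
sum ≈ 0.0880+2.4200+2.6880+0.1100 ≈ 5.3060 m = S ✓

v_R_max = 11/5 m/s = 2.2000 m/s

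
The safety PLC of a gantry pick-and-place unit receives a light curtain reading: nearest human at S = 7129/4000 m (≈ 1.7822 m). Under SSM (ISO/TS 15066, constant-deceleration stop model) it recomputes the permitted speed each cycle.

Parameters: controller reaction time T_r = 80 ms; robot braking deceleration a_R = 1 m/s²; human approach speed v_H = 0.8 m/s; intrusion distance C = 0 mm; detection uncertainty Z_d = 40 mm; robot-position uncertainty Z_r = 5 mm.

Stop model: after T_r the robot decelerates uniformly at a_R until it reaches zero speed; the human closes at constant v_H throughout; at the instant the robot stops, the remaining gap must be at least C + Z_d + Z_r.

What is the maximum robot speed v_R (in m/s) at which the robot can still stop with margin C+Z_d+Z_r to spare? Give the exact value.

at the boundary: (1/2)·v² + (22/25)·v + (-6693/4000) = 0
  disc = (22/25)² − 4·(1/2)·(-6693/4000) = 41209/10000 ; √disc = 203/100
  v_R = (−(22/25) + 203/100) / (2·(1/2)) = 23/20 m/s
check:
stop time T_s = (23/20)/1 = 1.1500 s
robot covers v_R·T_r = 1.1500·0.0800 = 0.0920 m before braking
braking distance = 1.1500²/(2·1.0000) = 0.6613 m
human closes 0.8000·1.2300 = 0.9840 m
margins: 0.0000+0.0400+0.0050 = 0.0450 m
sum ≈ 0.0920+0.6613+0.9840+0.0450 ≈ 1.7822 m = S ✓

v_R_max = 23/20 m/s = 1.1500 m/s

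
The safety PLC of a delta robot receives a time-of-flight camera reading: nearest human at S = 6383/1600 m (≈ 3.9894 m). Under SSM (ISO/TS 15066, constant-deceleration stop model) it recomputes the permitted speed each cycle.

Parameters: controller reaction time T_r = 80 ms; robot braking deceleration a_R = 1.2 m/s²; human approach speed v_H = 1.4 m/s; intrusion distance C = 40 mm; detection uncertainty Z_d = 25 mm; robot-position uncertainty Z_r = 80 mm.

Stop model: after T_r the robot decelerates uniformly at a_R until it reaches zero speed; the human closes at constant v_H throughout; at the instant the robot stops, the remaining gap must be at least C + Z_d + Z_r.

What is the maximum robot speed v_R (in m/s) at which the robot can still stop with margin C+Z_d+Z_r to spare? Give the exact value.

v_R_max = 37/20 m/s = 1.8500 m/s

at the boundary: (5/12)·v² + (187/150)·v + (-29859/8000) = 0
  disc = (187/150)² − 4·(5/12)·(-29859/8000) = 2798929/360000 ; √disc = 1673/600
  v_R = (−(187/150) + 1673/600) / (2·(5/12)) = 37/20 m/s
check:
braking lasts T_s = (37/20)/(6/5) = 1.5417 s
robot covers v_R·T_r = 1.8500·0.0800 = 0.1480 m before braking
robot under decel: 1.8500²/(2·1.2000) = 1.4260 m
person approaches 1.4000·(0.0800+1.5417) = 2.2703 m
residual clearance needed = 0.0400+0.0250+0.0800 = 0.1450 m
sum ≈ 0.1480+1.4260+2.2703+0.1450 ≈ 3.9894 m = S ✓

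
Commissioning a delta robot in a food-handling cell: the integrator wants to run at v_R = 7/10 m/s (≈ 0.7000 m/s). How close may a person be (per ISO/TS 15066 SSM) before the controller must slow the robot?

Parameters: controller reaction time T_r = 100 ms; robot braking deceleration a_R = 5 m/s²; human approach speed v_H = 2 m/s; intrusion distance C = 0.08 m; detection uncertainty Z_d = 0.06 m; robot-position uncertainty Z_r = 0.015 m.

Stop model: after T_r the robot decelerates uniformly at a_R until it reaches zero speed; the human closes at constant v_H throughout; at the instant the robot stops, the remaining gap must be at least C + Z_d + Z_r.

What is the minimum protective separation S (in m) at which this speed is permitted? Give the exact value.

S_min = 377/500 m = 0.7540 m

T_s = v_R/a_R = (7/10)/5 = 0.1400 s
robot in T_r: 0.7000·0.1000 = 0.0700 m
robot covers 0.7000·0.1400 − ½·5.0000·0.1400² = 0.0490 m while stopping
human over T_r+T_s: 2.0000·(0.1000+0.1400) = 0.4800 m
margins: 0.0800+0.0600+0.0150 = 0.1550 m
S_min ≈ 0.0700+0.0490+0.4800+0.1550  ⇒  S_min = 377/500 m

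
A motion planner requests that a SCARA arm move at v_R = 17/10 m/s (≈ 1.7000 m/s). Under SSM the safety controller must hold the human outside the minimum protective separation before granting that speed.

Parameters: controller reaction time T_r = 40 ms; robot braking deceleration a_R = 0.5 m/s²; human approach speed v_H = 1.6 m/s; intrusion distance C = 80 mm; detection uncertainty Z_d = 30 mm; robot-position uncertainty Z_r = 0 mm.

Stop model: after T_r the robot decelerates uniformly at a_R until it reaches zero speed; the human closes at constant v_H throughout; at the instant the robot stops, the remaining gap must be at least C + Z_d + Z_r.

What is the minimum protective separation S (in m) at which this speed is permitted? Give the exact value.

stop time T_s = (17/10)/(1/2) = 3.4000 s
robot covers v_R·T_r = 1.7000·0.0400 = 0.0680 m before braking
robot under decel: 1.7000²/(2·0.5000) = 2.8900 m
person approaches 1.6000·(0.0400+3.4000) = 5.5040 m
residual clearance needed = 0.0800+0.0300+0.0000 = 0.1100 m
S_min ≈ 0.0680+2.8900+5.5040+0.1100  ⇒  S_min = 2143/250 m

S_min = 2143/250 m = 8.5720 m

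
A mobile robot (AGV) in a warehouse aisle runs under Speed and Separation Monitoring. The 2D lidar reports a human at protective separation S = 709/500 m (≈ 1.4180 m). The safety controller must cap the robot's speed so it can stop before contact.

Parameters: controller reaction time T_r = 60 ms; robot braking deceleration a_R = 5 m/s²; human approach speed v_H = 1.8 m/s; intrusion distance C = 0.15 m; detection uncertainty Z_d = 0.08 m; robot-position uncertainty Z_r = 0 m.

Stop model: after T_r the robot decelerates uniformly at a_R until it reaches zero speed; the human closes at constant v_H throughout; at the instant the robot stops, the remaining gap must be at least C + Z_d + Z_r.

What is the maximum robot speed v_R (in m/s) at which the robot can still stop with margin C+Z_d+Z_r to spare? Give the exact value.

at the boundary: (1/10)·v² + (21/50)·v + (-27/25) = 0
  disc = (21/50)² − 4·(1/10)·(-27/25) = 1521/2500 ; √disc = 39/50
  v_R = (−(21/50) + 39/50) / (2·(1/10)) = 9/5 m/s
check:
braking lasts T_s = (9/5)/5 = 0.3600 s
robot in T_r: 1.8000·0.0600 = 0.1080 m
robot under decel: 1.8000²/(2·5.0000) = 0.3240 m
human closes 1.8000·0.4200 = 0.7560 m
C+Z_d+Z_r = 0.1500+0.0800+0.0000 = 0.2300 m
sum ≈ 0.1080+0.3240+0.7560+0.2300 ≈ 1.4180 m = S ✓

v_R_max = 9/5 m/s = 1.8000 m/s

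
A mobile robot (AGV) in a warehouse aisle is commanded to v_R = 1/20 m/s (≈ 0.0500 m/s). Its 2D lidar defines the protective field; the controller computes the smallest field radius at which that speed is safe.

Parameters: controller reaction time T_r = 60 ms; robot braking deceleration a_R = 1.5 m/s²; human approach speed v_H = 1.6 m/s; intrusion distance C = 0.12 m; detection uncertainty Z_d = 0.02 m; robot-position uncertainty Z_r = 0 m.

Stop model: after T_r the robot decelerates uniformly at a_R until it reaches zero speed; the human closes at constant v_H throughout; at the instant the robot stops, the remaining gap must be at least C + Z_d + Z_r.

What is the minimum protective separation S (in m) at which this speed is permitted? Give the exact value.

S_min = 1759/6000 m = 0.2932 m

stop time T_s = (1/20)/(3/2) = 0.0333 s
robot covers v_R·T_r = 0.0500·0.0600 = 0.0030 m before braking
braking distance = 0.0500²/(2·1.5000) = 0.0008 m
human closes 1.6000·0.0933 = 0.1493 m
margins: 0.1200+0.0200+0.0000 = 0.1400 m
S_min ≈ 0.0030+0.0008+0.1493+0.1400  ⇒  S_min = 1759/6000 m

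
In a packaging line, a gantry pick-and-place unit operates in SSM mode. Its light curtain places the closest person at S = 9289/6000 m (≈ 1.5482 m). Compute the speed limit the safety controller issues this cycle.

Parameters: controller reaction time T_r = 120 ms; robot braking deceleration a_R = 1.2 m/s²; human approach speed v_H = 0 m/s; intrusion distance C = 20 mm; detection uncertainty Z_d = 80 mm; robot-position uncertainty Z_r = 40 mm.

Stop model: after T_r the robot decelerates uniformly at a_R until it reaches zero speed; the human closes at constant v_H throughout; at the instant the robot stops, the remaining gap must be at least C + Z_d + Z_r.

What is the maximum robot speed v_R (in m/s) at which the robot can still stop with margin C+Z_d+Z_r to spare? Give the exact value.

v_R_max = 17/10 m/s = 1.7000 m/s

collect terms ⇒ (5/12)·v_R² + (3/25)·v_R + (-8449/6000) = 0
  disc = (3/25)² − 4·(5/12)·(-8449/6000) = 212521/90000 ; √disc = 461/300
  v_R = (−(3/25) + 461/300) / (2·(5/12)) = 17/10 m/s
check:
stop time T_s = (17/10)/(6/5) = 1.4167 s
robot covers v_R·T_r = 1.7000·0.1200 = 0.2040 m before braking
robot covers 1.7000·1.4167 − ½·1.2000·1.4167² = 1.2042 m while stopping
person approaches 0.0000·(0.1200+1.4167) = 0.0000 m
residual clearance needed = 0.0200+0.0800+0.0400 = 0.1400 m
sum ≈ 0.2040+1.2042+0.0000+0.1400 ≈ 1.5482 m = S ✓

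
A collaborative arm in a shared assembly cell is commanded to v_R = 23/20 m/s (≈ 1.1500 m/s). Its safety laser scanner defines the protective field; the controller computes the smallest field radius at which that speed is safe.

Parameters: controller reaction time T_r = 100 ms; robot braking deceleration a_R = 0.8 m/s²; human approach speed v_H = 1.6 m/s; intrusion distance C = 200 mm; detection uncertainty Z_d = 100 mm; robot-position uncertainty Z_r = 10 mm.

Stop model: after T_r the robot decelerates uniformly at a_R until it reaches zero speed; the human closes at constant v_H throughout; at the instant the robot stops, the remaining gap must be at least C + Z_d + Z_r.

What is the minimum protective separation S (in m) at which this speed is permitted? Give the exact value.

T_s = v_R/a_R = (23/20)/(4/5) = 1.4375 s
robot covers v_R·T_r = 1.1500·0.1000 = 0.1150 m before braking
robot covers 1.1500·1.4375 − ½·0.8000·1.4375² = 0.8266 m while stopping
human over T_r+T_s: 1.6000·(0.1000+1.4375) = 2.4600 m
C+Z_d+Z_r = 0.2000+0.1000+0.0100 = 0.3100 m
S_min ≈ 0.1150+0.8266+2.4600+0.3100  ⇒  S_min = 11877/3200 m

S_min = 11877/3200 m = 3.7116 m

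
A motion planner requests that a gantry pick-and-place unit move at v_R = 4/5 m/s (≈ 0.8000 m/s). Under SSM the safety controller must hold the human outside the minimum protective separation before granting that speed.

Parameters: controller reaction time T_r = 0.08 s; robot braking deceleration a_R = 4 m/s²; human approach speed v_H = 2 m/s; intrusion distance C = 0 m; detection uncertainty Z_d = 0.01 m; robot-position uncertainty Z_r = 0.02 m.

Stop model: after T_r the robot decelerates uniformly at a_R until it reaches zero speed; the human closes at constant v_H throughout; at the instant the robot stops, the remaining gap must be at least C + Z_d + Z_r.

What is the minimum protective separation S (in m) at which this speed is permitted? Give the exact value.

braking lasts T_s = (4/5)/4 = 0.2000 s
reaction-phase robot travel = 0.8000·0.0800 = 0.0640 m
braking distance = 0.8000²/(2·4.0000) = 0.0800 m
human closes 2.0000·0.2800 = 0.5600 m
C+Z_d+Z_r = 0.0000+0.0100+0.0200 = 0.0300 m
S_min ≈ 0.0640+0.0800+0.5600+0.0300  ⇒  S_min = 367/500 m

S_min = 367/500 m = 0.7340 m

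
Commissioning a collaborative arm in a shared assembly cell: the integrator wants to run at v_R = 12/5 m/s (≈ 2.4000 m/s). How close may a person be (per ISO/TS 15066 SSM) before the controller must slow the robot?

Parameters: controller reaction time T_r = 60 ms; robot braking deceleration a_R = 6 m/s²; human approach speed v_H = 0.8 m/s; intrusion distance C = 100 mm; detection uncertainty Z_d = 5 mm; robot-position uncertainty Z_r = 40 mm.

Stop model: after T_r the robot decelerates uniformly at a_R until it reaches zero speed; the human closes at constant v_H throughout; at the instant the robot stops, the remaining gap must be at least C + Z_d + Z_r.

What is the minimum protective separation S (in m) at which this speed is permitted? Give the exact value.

S_min = 1137/1000 m = 1.1370 m

stop time T_s = (12/5)/6 = 0.4000 s
robot covers v_R·T_r = 2.4000·0.0600 = 0.1440 m before braking
braking distance = 2.4000²/(2·6.0000) = 0.4800 m
human over T_r+T_s: 0.8000·(0.0600+0.4000) = 0.3680 m
margins: 0.1000+0.0050+0.0400 = 0.1450 m
S_min ≈ 0.1440+0.4800+0.3680+0.1450  ⇒  S_min = 1137/1000 m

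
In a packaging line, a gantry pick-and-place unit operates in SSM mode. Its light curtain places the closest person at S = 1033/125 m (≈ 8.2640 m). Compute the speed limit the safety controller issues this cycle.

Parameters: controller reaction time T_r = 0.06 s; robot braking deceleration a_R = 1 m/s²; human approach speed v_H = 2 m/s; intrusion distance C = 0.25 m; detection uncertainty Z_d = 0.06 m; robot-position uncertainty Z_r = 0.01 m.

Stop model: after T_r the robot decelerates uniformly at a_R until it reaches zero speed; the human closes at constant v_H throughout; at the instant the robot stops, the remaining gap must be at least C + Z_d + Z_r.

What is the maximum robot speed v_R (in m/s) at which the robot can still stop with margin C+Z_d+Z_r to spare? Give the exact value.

at the boundary: (1/2)·v² + (103/50)·v + (-978/125) = 0
  disc = (103/50)² − 4·(1/2)·(-978/125) = 49729/2500 ; √disc = 223/50
  v_R = (−(103/50) + 223/50) / (2·(1/2)) = 12/5 m/s
check:
stop time T_s = (12/5)/1 = 2.4000 s
robot covers v_R·T_r = 2.4000·0.0600 = 0.1440 m before braking
robot covers 2.4000·2.4000 − ½·1.0000·2.4000² = 2.8800 m while stopping
human closes 2.0000·2.4600 = 4.9200 m
residual clearance needed = 0.2500+0.0600+0.0100 = 0.3200 m
sum ≈ 0.1440+2.8800+4.9200+0.3200 ≈ 8.2640 m = S ✓

v_R_max = 12/5 m/s = 2.4000 m/s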